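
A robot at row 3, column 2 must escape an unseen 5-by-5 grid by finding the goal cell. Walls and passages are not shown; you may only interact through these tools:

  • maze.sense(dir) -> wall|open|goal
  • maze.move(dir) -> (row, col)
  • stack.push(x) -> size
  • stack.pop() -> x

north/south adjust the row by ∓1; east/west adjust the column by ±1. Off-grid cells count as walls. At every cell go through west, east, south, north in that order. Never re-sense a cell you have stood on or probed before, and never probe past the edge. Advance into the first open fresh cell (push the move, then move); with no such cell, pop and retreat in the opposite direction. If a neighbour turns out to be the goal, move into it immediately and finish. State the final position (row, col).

-- 1. maze.sense(dir=west) -> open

-- 2. stack.push(x=west) -> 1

-- 3. maze.move(dir=west) -> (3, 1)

-- 4. maze.sense(dir=west) -> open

-- 5. stack.push(x=west) -> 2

-- 6. maze.move(dir=west) -> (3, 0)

-- 7. maze.sense(dir=south) -> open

-- 8. stack.push(x=south) -> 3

-- 9. maze.move(dir=south) -> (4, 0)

-- 10. maze.sense(dir=east) -> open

-- 11. stack.push(x=east) -> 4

-- 12. maze.move(dir=east) -> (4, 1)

-- 13. maze.sense(dir=east) -> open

-- 14. stack.push(x=east) -> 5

-- 15. maze.move(dir=east) -> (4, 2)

-- 16. maze.sense(dir=east) -> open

-- 17. stack.push(x=east) -> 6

-- 18. maze.move(dir=east) -> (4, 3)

-- 19. maze.sense(dir=east) -> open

-- 20. stack.push(x=east) -> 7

-- 21. maze.move(dir=east) -> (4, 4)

-- 22. maze.sense(dir=north) -> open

-- 23. stack.push(x=north) -> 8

-- 24. maze.move(dir=north) -> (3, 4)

-- 25. maze.sense(dir=west) -> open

-- 26. stack.push(x=west) -> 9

-- 27. maze.move(dir=west) -> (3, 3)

-- 28. maze.sense(dir=north) -> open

-- 29. stack.push(x=north) -> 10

-- 30. maze.move(dir=north) -> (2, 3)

-- 31. maze.sense(dir=west) -> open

-- 32. stack.push(x=west) -> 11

-- 33. maze.move(dir=west) -> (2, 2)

-- 34. maze.sense(dir=west) -> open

-- 35. stack.push(x=west) -> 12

-- 36. maze.move(dir=west) -> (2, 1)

-- 37. maze.sense(dir=west) -> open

-- 38. stack.push(x=west) -> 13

-- 39. maze.move(dir=west) -> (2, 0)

-- 40. maze.sense(dir=north) -> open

-- 41. stack.push(x=north) -> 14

-- 42. maze.move(dir=north) -> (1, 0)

-- 43. maze.sense(dir=east) -> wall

-- 44. maze.sense(dir=north) -> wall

-- 45. stack.pop() -> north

-- 46. maze.move(dir=south) -> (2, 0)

-- 47. stack.pop() -> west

-- 48. maze.move(dir=east) -> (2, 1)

-- 49. stack.pop() -> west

-- 50. maze.move(dir=east) -> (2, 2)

-- 51. maze.sense(dir=north) -> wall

-- 52. stack.pop() -> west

-- 53. maze.move(dir=east) -> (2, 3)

-- 54. maze.sense(dir=east) -> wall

-- 55. maze.sense(dir=north) -> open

-- 56. stack.push(x=north) -> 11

-- 57. maze.move(dir=north) -> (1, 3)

-- 58. maze.sense(dir=east) -> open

-- 59. stack.push(x=east) -> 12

-- 60. maze.move(dir=east) -> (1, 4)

-- 61. maze.sense(dir=north) -> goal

-- 62. maze.move(dir=north) -> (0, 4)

Answer: (0, 4)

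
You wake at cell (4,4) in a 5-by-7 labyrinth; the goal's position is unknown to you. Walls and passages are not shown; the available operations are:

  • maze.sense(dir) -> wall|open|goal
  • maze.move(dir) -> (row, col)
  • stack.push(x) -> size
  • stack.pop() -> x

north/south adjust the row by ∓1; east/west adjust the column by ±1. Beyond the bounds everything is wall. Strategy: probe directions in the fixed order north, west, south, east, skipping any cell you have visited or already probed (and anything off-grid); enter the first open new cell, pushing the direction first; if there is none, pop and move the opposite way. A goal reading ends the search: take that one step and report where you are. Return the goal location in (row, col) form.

Do: maze.sense[dir='north']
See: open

Do: stack.push[x='north']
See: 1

Do: maze.move[dir='north']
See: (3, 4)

Do: maze.sense[dir='north']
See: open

Do: stack.push[x='north']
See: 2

Do: maze.move[dir='north']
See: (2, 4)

Do: maze.sense[dir='north']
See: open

Do: stack.push[x='north']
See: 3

Do: maze.move[dir='north']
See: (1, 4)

Do: maze.sense[dir='north']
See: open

Do: stack.push[x='north']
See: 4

Do: maze.move[dir='north']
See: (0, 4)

Do: maze.sense[dir='west']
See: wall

Do: maze.sense[dir='east']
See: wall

Do: stack.pop[]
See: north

Do: maze.move[dir='south']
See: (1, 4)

Do: maze.sense[dir='west']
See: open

Do: stack.push[x='west']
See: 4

Do: maze.move[dir='west']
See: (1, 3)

Do: maze.sense[dir='west']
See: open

Do: stack.push[x='west']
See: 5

Do: maze.move[dir='west']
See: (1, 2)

Do: maze.sense[dir='north']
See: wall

Do: maze.sense[dir='west']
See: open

Do: stack.push[x='west']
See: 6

Do: maze.move[dir='west']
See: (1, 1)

Do: maze.sense[dir='north']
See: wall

Do: maze.sense[dir='west']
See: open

Do: stack.push[x='west']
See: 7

Do: maze.move[dir='west']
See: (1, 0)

Do: maze.sense[dir='north']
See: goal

Do: maze.move[dir='north']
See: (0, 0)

Answer: (0, 0)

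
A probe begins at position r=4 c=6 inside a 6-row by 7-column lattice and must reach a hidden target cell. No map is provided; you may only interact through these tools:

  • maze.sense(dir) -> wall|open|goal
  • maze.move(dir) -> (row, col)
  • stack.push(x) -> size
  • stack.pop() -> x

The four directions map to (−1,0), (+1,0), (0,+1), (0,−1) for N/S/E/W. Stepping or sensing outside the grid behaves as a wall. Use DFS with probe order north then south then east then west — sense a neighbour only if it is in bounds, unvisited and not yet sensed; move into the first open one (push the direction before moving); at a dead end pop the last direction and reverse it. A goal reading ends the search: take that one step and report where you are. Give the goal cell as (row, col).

Step: maze.sense[dir=north]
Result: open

Step: stack.push[x=north]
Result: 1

Step: maze.move[dir=north]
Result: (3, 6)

Step: maze.sense[dir=north]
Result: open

Step: stack.push[x=north]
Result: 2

Step: maze.move[dir=north]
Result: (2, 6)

Step: maze.sense[dir=north]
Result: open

Step: stack.push[x=north]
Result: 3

Step: maze.move[dir=north]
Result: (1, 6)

Step: maze.sense[dir=north]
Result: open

Step: stack.push[x=north]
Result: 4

Step: maze.move[dir=north]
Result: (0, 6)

Step: maze.sense[dir=west]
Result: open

Step: stack.push[x=west]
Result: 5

Step: maze.move[dir=west]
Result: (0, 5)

Step: maze.sense[dir=south]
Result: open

Step: stack.push[x=south]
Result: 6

Step: maze.move[dir=south]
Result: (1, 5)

Step: maze.sense[dir=south]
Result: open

Step: stack.push[x=south]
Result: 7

Step: maze.move[dir=south]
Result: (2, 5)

Step: maze.sense[dir=south]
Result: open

Step: stack.push[x=south]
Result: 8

Step: maze.move[dir=south]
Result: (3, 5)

Step: maze.sense[dir=south]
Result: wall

Step: maze.sense[dir=west]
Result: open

Step: stack.push[x=west]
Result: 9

Step: maze.move[dir=west]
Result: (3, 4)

Step: maze.sense[dir=north]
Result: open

Step: stack.push[x=north]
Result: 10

Step: maze.move[dir=north]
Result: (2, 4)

Step: maze.sense[dir=north]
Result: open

Step: stack.push[x=north]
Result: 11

Step: maze.move[dir=north]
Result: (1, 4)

Step: maze.sense[dir=north]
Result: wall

Step: maze.sense[dir=west]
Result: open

Step: stack.push[x=west]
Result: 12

Step: maze.move[dir=west]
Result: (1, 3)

Step: maze.sense[dir=north]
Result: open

Step: stack.push[x=north]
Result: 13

Step: maze.move[dir=north]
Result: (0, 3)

Step: maze.sense[dir=west]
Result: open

Step: stack.push[x=west]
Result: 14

Step: maze.move[dir=west]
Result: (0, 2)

Step: maze.sense[dir=south]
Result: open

Step: stack.push[x=south]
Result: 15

Step: maze.move[dir=south]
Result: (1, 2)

Step: maze.sense[dir=south]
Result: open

Step: stack.push[x=south]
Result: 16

Step: maze.move[dir=south]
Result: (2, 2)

Step: maze.sense[dir=south]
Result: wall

Step: maze.sense[dir=east]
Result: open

Step: stack.push[x=east]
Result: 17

Step: maze.move[dir=east]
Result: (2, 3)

Step: maze.sense[dir=south]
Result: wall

Step: stack.pop[]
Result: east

Step: maze.move[dir=west]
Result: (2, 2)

Step: maze.sense[dir=west]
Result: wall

Step: stack.pop[]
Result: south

Step: maze.move[dir=north]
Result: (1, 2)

Step: maze.sense[dir=west]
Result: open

Step: stack.push[x=west]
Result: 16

Step: maze.move[dir=west]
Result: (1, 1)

Step: maze.sense[dir=north]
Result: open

Step: stack.push[x=north]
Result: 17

Step: maze.move[dir=north]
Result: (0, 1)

Step: maze.sense[dir=west]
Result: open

Step: stack.push[x=west]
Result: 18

Step: maze.move[dir=west]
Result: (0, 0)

Step: maze.sense[dir=south]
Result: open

Step: stack.push[x=south]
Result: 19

Step: maze.move[dir=south]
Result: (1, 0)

Step: maze.sense[dir=south]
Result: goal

Step: maze.move[dir=south]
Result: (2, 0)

Answer: (2, 0)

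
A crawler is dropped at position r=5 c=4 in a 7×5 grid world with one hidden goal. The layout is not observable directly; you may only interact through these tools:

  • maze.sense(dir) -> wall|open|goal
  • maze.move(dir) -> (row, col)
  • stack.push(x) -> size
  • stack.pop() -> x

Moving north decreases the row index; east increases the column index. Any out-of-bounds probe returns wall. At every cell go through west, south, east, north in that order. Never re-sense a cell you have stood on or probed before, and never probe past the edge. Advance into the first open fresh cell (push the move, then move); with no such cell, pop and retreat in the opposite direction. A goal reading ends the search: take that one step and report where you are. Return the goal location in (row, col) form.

I try maze.sense(west), and see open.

Using stack.push(west), and observe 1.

I run maze.move(west), — result: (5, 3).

Calling maze.sense(west), which returns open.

Next I call stack.push(west), → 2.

Using maze.move(west), : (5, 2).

I try maze.sense(west), — result: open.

Using stack.push(west), : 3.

Now I run maze.move(west), giving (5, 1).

Next I call maze.sense(west), yielding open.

Invoking stack.push(west), and observe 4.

I use maze.move(west), — result: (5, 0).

I invoke maze.sense(south), — result: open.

I try stack.push(south), and see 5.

Calling maze.move(south), yielding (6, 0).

I use maze.sense(east), which returns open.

I call stack.push(east), yielding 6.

Next I call maze.move(east), and observe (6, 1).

I invoke maze.sense(east), and observe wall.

Then stack.pop, — result: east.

Now I run maze.move(west), giving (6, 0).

I use stack.pop, yielding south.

I call maze.move(north), yielding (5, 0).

Invoking maze.sense(north), and observe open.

Calling stack.push(north), : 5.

I call maze.move(north), and get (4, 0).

I try maze.sense(east), and see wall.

I try maze.sense(north), which returns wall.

Calling stack.pop(), yielding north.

Using maze.move(south), yielding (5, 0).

I invoke stack.pop(), yielding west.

I call maze.move(east), → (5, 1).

I use stack.pop, and see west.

Calling maze.move(east), which returns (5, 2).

Using maze.sense(north), giving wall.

I run stack.pop, and get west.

I invoke maze.move(east), and observe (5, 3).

I run maze.sense(south), → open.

I run stack.push(south), and see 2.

Invoking maze.move(south), : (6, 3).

I run maze.sense(east), giving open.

I try stack.push(east), — result: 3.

Invoking maze.move(east), : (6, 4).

Next I call stack.pop(), yielding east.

Now I run maze.move(west), and observe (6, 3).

Next I call stack.pop, and get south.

Next I call maze.move(north), and get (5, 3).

I invoke maze.sense(north), giving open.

Now I run stack.push(north), which returns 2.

I invoke maze.move(north), giving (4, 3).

I run maze.sense(east), which returns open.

I call stack.push(east), — result: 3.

Invoking maze.move(east), giving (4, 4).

Using maze.sense(north), which returns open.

I run stack.push(north), → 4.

Now I run maze.move(north), → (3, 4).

I call maze.sense(west), — result: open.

Invoking stack.push(west), yielding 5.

I use maze.move(west), and observe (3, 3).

Using maze.sense(west), and observe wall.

I run maze.sense(north), : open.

I call stack.push(north), — result: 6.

Now I run maze.move(north), and observe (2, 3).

I run maze.sense(west), and get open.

Now I run stack.push(west), → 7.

Next I call maze.move(west), and get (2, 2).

I try maze.sense(west), which returns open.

Next I call stack.push(west), and see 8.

Now I run maze.move(west), and get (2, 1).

I use maze.sense(west), and get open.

Calling stack.push(west), : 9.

Now I run maze.move(west), and observe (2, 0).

I invoke maze.sense(north), and observe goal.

I try maze.move(north), and get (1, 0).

Answer: (1, 0)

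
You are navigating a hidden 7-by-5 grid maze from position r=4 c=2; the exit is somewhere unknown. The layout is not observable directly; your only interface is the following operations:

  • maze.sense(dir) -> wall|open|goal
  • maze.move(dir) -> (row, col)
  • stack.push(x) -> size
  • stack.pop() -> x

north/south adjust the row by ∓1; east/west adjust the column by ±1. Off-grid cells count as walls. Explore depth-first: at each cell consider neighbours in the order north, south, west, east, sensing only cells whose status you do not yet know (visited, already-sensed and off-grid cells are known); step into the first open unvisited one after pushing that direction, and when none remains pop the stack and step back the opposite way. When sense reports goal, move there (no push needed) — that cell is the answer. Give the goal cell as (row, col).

// 1. maze.sense(dir→north) => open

// 2. stack.push(x→north) => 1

// 3. maze.move(dir→north) => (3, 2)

// 4. maze.sense(dir→north) => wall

// 5. maze.sense(dir→west) => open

// 6. stack.push(x→west) => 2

// 7. maze.move(dir→west) => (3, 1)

// 8. maze.sense(dir→north) => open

// 9. stack.push(x→north) => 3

// 10. maze.move(dir→north) => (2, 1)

// 11. maze.sense(dir→north) => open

// 12. stack.push(x→north) => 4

// 13. maze.move(dir→north) => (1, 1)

// 14. maze.sense(dir→north) => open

// 15. stack.push(x→north) => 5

// 16. maze.move(dir→north) => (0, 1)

// 17. maze.sense(dir→west) => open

// 18. stack.push(x→west) => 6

// 19. maze.move(dir→west) => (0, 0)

// 20. maze.sense(dir→south) => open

// 21. stack.push(x→south) => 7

// 22. maze.move(dir→south) => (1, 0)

// 23. maze.sense(dir→south) => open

// 24. stack.push(x→south) => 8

// 25. maze.move(dir→south) => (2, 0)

// 26. maze.sense(dir→south) => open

// 27. stack.push(x→south) => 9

// 28. maze.move(dir→south) => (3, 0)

// 29. maze.sense(dir→south) => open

// 30. stack.push(x→south) => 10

// 31. maze.move(dir→south) => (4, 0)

// 32. maze.sense(dir→south) => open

// 33. stack.push(x→south) => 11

// 34. maze.move(dir→south) => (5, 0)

// 35. maze.sense(dir→south) => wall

// 36. maze.sense(dir→east) => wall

// 37. stack.pop() => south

// 38. maze.move(dir→north) => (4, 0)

// 39. maze.sense(dir→east) => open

// 40. stack.push(x→east) => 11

// 41. maze.move(dir→east) => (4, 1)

// 42. stack.pop() => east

// 43. maze.move(dir→west) => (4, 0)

// 44. stack.pop() => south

// 45. maze.move(dir→north) => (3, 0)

// 46. stack.pop() => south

// 47. maze.move(dir→north) => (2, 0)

// 48. stack.pop() => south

// 49. maze.move(dir→north) => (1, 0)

// 50. stack.pop() => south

// 51. maze.move(dir→north) => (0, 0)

// 52. stack.pop() => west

// 53. maze.move(dir→east) => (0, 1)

// 54. maze.sense(dir→east) => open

// 55. stack.push(x→east) => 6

// 56. maze.move(dir→east) => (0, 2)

// 57. maze.sense(dir→south) => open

// 58. stack.push(x→south) => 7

// 59. maze.move(dir→south) => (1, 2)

// 60. maze.sense(dir→east) => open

// 61. stack.push(x→east) => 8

// 62. maze.move(dir→east) => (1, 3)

// 63. maze.sense(dir→north) => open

// 64. stack.push(x→north) => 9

// 65. maze.move(dir→north) => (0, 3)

// 66. maze.sense(dir→east) => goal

// 67. maze.move(dir→east) => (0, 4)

Answer: (0, 4)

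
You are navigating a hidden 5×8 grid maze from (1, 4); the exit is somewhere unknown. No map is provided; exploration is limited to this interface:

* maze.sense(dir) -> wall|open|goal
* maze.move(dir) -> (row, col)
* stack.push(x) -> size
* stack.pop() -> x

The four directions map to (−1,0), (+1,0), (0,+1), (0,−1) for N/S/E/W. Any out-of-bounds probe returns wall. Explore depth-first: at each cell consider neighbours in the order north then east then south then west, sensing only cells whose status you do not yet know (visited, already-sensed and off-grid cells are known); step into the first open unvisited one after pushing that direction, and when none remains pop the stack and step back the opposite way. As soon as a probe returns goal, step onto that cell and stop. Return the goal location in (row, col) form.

# 1. maze.sense(north) => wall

# 2. maze.sense(east) => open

# 3. stack.push(east) => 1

# 4. maze.move(east) => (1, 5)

# 5. maze.sense(north) => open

# 6. stack.push(north) => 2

# 7. maze.move(north) => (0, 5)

# 8. maze.sense(east) => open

# 9. stack.push(east) => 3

# 10. maze.move(east) => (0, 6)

# 11. maze.sense(east) => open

# 12. stack.push(east) => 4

# 13. maze.move(east) => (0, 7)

# 14. maze.sense(south) => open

# 15. stack.push(south) => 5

# 16. maze.move(south) => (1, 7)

# 17. maze.sense(south) => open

# 18. stack.push(south) => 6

# 19. maze.move(south) => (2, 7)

# 20. maze.sense(south) => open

# 21. stack.push(south) => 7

# 22. maze.move(south) => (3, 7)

# 23. maze.sense(south) => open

# 24. stack.push(south) => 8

# 25. maze.move(south) => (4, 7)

# 26. maze.sense(west) => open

# 27. stack.push(west) => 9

# 28. maze.move(west) => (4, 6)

# 29. maze.sense(north) => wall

# 30. maze.sense(west) => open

# 31. stack.push(west) => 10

# 32. maze.move(west) => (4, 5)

# 33. maze.sense(north) => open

# 34. stack.push(north) => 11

# 35. maze.move(north) => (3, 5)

# 36. maze.sense(north) => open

# 37. stack.push(north) => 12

# 38. maze.move(north) => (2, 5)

# 39. maze.sense(east) => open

# 40. stack.push(east) => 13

# 41. maze.move(east) => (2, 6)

# 42. maze.sense(north) => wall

# 43. stack.pop() => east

# 44. maze.move(west) => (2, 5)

# 45. maze.sense(west) => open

# 46. stack.push(west) => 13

# 47. maze.move(west) => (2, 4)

# 48. maze.sense(south) => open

# 49. stack.push(south) => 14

# 50. maze.move(south) => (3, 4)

# 51. maze.sense(south) => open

# 52. stack.push(south) => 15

# 53. maze.move(south) => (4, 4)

# 54. maze.sense(west) => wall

# 55. stack.pop() => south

# 56. maze.move(north) => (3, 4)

# 57. maze.sense(west) => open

# 58. stack.push(west) => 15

# 59. maze.move(west) => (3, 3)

# 60. maze.sense(north) => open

# 61. stack.push(north) => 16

# 62. maze.move(north) => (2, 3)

# 63. maze.sense(north) => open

# 64. stack.push(north) => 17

# 65. maze.move(north) => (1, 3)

# 66. maze.sense(north) => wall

# 67. maze.sense(west) => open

# 68. stack.push(west) => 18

# 69. maze.move(west) => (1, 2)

# 70. maze.sense(north) => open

# 71. stack.push(north) => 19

# 72. maze.move(north) => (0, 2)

# 73. maze.sense(west) => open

# 74. stack.push(west) => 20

# 75. maze.move(west) => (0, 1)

# 76. maze.sense(south) => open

# 77. stack.push(south) => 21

# 78. maze.move(south) => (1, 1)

# 79. maze.sense(south) => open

# 80. stack.push(south) => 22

# 81. maze.move(south) => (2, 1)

# 82. maze.sense(east) => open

# 83. stack.push(east) => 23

# 84. maze.move(east) => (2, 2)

# 85. maze.sense(south) => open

# 86. stack.push(south) => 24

# 87. maze.move(south) => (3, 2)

# 88. maze.sense(south) => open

# 89. stack.push(south) => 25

# 90. maze.move(south) => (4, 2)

# 91. maze.sense(west) => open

# 92. stack.push(west) => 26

# 93. maze.move(west) => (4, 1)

# 94. maze.sense(north) => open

# 95. stack.push(north) => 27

# 96. maze.move(north) => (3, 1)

# 97. maze.sense(west) => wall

# 98. stack.pop() => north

# 99. maze.move(south) => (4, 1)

# 100. maze.sense(west) => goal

# 101. maze.move(west) => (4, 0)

Answer: (4, 0)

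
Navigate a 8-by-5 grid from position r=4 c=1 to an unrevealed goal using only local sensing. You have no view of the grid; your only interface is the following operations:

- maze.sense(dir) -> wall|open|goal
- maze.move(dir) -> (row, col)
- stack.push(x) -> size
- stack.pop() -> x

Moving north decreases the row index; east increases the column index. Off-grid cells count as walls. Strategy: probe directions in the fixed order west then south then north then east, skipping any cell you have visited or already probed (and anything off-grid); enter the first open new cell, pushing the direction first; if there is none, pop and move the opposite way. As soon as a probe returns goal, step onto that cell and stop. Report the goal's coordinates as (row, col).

I use sense with dir='west', giving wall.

I call sense with dir='south', — result: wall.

I use sense with dir='north', and observe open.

I try push with x='north', : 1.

Next I call move with dir='north', — result: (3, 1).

Using sense with dir='west', which returns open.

Invoking push with x='west', giving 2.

I try move with dir='west', yielding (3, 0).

Invoking sense with dir='north', yielding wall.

Next I call pop, : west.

Calling move with dir='east', : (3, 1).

I try sense with dir='north', and see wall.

Invoking sense with dir='east', and get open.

I use push with x='east', and observe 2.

Calling move with dir='east', which returns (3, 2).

Next I call sense with dir='south', → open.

Now I run push with x='south', which returns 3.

I use move with dir='south', which returns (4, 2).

Calling sense with dir='south', which returns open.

Then push with x='south', : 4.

I try move with dir='south', : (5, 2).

Next I call sense with dir='south', and observe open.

I run push with x='south', and see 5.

Invoking move with dir='south', yielding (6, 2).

Then sense with dir='west', and observe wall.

Next I call sense with dir='south', yielding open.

I call push with x='south', which returns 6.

Invoking move with dir='south', and see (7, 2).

I try sense with dir='west', — result: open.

Now I run push with x='west', which returns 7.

Then move with dir='west', and get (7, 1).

Using sense with dir='west', → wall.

I try pop(), giving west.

Next I call move with dir='east', and observe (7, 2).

Next I call sense with dir='east', : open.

I try push with x='east', which returns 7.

I run move with dir='east', → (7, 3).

Calling sense with dir='north', yielding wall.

I try sense with dir='east', and see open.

Calling push with x='east', yielding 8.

Next I call move with dir='east', : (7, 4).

I run sense with dir='north', — result: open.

Using push with x='north', giving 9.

Then move with dir='north', yielding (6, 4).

Next I call sense with dir='north', → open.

I use push with x='north', and see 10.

I use move with dir='north', : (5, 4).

Using sense with dir='west', — result: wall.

Using sense with dir='north', and see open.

I invoke push with x='north', which returns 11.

I call move with dir='north', → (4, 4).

Next I call sense with dir='west', and observe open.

I try push with x='west', yielding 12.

Next I call move with dir='west', → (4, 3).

I call sense with dir='north', and get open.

Now I run push with x='north', which returns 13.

I call move with dir='north', : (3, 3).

I call sense with dir='north', which returns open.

I try push with x='north', giving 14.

Now I run move with dir='north', and get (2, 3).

I run sense with dir='west', — result: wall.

I invoke sense with dir='north', and observe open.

I try push with x='north', and see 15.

I invoke move with dir='north', and get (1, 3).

Next I call sense with dir='west', — result: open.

I use push with x='west', : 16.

I use move with dir='west', and observe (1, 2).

I invoke sense with dir='west', → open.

Invoking push with x='west', and see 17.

I invoke move with dir='west', yielding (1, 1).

Calling sense with dir='west', → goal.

I invoke move with dir='west', and get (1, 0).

Answer: (1, 0)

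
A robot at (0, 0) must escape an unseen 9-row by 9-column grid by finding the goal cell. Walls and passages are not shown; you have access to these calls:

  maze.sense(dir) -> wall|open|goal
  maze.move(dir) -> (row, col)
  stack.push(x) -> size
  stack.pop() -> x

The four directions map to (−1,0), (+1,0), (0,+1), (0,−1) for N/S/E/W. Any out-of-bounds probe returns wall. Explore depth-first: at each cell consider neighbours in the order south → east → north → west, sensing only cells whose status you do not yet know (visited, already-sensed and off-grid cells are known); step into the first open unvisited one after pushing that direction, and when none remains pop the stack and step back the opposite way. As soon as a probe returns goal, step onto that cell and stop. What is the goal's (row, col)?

Then sense passing dir: south, and observe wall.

Using sense passing dir: east, : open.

Now I run push passing x: east, giving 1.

Now I run move passing dir: east, giving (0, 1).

I use sense passing dir: south, and observe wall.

I try sense passing dir: east, yielding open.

Next I call push passing x: east, giving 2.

I run move passing dir: east, yielding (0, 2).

Calling sense passing dir: south, giving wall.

Next I call sense passing dir: east, → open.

Using push passing x: east, giving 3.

I invoke move passing dir: east, which returns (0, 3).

Calling sense passing dir: south, and observe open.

I try push passing x: south, and see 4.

I use move passing dir: south, and observe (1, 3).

I call sense passing dir: south, giving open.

Next I call push passing x: south, : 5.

I call move passing dir: south, giving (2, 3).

Using sense passing dir: south, and see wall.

I call sense passing dir: east, → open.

Calling push passing x: east, which returns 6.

Now I run move passing dir: east, → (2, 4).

I run sense passing dir: south, — result: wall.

I try sense passing dir: east, : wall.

Calling sense passing dir: north, : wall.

I run pop(), yielding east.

I run move passing dir: west, and observe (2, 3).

Next I call sense passing dir: west, and observe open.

I try push passing x: west, and see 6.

Invoking move passing dir: west, and get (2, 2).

Calling sense passing dir: south, — result: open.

I try push passing x: south, → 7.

I call move passing dir: south, → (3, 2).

I run sense passing dir: south, : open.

I use push passing x: south, → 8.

I run move passing dir: south, → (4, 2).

Now I run sense passing dir: south, and observe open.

I invoke push passing x: south, giving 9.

Using move passing dir: south, → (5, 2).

Calling sense passing dir: south, yielding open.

I run push passing x: south, and observe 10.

Using move passing dir: south, which returns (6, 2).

I use sense passing dir: south, — result: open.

I try push passing x: south, which returns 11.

I call move passing dir: south, and see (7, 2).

I invoke sense passing dir: south, and get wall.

Using sense passing dir: east, and get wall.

I run sense passing dir: west, : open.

I try push passing x: west, : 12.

I call move passing dir: west, → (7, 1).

I call sense passing dir: south, which returns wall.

Now I run sense passing dir: north, giving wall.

Now I run sense passing dir: west, and get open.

I invoke push passing x: west, → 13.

Now I run move passing dir: west, yielding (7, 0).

I run sense passing dir: south, → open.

I run push passing x: south, and observe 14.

I invoke move passing dir: south, and get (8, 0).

I try pop, and see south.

I call move passing dir: north, and get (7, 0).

I use sense passing dir: north, giving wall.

I try pop(), : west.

Invoking move passing dir: east, : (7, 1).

Calling pop, and get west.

I run move passing dir: east, — result: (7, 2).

Calling pop, — result: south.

Using move passing dir: north, : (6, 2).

I call sense passing dir: east, yielding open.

I call push passing x: east, and observe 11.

Calling move passing dir: east, which returns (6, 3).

Next I call sense passing dir: east, which returns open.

Now I run push passing x: east, : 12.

Then move passing dir: east, → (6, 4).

I run sense passing dir: south, and see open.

I invoke push passing x: south, which returns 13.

Using move passing dir: south, and get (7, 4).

Then sense passing dir: south, and get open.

I invoke push passing x: south, — result: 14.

I use move passing dir: south, and get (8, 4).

Next I call sense passing dir: east, which returns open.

Now I run push passing x: east, — result: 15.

I call move passing dir: east, yielding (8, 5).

Calling sense passing dir: east, yielding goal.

Then move passing dir: east, : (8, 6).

Answer: (8, 6)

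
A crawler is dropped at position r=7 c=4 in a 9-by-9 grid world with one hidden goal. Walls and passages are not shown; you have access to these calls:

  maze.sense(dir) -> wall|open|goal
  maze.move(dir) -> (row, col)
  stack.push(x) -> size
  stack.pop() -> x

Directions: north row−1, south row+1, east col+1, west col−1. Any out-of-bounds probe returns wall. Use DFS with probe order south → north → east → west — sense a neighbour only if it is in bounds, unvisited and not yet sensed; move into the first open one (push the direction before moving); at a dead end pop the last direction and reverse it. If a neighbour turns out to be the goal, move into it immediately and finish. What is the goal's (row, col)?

I try sense on dir→south, yielding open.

I try push on x→south, — result: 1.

Using move on dir→south, yielding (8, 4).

I try sense on dir→east, giving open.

Next I call push on x→east, and get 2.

Invoking move on dir→east, — result: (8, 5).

Now I run sense on dir→north, giving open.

Calling push on x→north, and observe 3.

I invoke move on dir→north, and observe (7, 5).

Invoking sense on dir→north, → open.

Then push on x→north, → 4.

Calling move on dir→north, → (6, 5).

I call sense on dir→north, : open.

I run push on x→north, → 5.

Calling move on dir→north, yielding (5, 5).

I try sense on dir→north, and get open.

I invoke push on x→north, yielding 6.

Then move on dir→north, : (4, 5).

I try sense on dir→north, and observe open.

I try push on x→north, which returns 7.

I call move on dir→north, : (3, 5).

I use sense on dir→north, → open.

I run push on x→north, and observe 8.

I use move on dir→north, and observe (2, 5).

Invoking sense on dir→north, : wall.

Now I run sense on dir→east, and see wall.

I use sense on dir→west, — result: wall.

Using pop, giving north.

Invoking move on dir→south, → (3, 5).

I try sense on dir→east, : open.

Then push on x→east, which returns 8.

Now I run move on dir→east, and get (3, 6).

Then sense on dir→south, and get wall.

Now I run sense on dir→east, giving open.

Then push on x→east, and see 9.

I call move on dir→east, and get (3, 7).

Invoking sense on dir→south, which returns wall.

Then sense on dir→north, — result: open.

I run push on x→north, — result: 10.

Then move on dir→north, yielding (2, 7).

Using sense on dir→north, and see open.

I try push on x→north, → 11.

I use move on dir→north, : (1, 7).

I run sense on dir→north, and get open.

Invoking push on x→north, and see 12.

Invoking move on dir→north, giving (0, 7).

Using sense on dir→east, and see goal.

Invoking move on dir→east, which returns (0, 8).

Answer: (0, 8)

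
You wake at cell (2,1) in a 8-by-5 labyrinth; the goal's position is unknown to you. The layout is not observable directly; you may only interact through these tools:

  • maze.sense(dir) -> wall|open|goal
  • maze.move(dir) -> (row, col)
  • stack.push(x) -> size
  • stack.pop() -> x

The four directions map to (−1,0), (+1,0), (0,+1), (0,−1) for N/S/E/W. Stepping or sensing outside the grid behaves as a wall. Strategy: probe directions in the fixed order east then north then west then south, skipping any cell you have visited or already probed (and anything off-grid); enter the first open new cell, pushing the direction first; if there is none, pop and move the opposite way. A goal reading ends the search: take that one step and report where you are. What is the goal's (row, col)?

> sense dir=east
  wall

> sense dir=north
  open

> push x=north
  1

> move dir=north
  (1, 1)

> sense dir=east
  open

> push x=east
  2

> move dir=east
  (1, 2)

> sense dir=east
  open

> push x=east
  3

> move dir=east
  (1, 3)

> sense dir=east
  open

> push x=east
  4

> move dir=east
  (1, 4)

> sense dir=north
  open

> push x=north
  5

> move dir=north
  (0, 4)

> sense dir=west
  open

> push x=west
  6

> move dir=west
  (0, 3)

> sense dir=west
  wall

> pop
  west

> move dir=east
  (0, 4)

> pop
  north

> move dir=south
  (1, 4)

> sense dir=south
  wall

> pop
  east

> move dir=west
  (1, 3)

> sense dir=south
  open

> push x=south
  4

> move dir=south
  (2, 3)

> sense dir=south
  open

> push x=south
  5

> move dir=south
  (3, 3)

> sense dir=east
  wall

> sense dir=west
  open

> push x=west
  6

> move dir=west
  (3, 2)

> sense dir=west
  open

> push x=west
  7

> move dir=west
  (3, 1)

> sense dir=west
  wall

> sense dir=south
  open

> push x=south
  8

> move dir=south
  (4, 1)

> sense dir=east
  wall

> sense dir=west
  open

> push x=west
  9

> move dir=west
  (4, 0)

> sense dir=south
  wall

> pop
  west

> move dir=east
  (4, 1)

> sense dir=south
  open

> push x=south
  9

> move dir=south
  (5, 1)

> sense dir=east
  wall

> sense dir=south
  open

> push x=south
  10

> move dir=south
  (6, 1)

> sense dir=east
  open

> push x=east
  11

> move dir=east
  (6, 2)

> sense dir=east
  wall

> sense dir=south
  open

> push x=south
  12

> move dir=south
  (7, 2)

> sense dir=east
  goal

> move dir=east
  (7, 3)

Answer: (7, 3)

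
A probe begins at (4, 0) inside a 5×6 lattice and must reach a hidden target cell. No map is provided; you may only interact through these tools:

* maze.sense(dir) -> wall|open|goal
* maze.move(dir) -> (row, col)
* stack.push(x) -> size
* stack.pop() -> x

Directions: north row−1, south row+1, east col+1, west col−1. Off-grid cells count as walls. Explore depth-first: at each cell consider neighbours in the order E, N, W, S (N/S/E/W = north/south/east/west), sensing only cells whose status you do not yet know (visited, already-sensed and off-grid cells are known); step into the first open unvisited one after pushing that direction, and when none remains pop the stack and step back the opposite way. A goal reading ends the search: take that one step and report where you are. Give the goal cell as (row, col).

→ maze.sense(dir='east')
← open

→ stack.push(x='east')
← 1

→ maze.move(dir='east')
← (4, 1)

→ maze.sense(dir='east')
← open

→ stack.push(x='east')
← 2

→ maze.move(dir='east')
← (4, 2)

→ maze.sense(dir='east')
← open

→ stack.push(x='east')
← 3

→ maze.move(dir='east')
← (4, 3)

→ maze.sense(dir='east')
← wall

→ maze.sense(dir='north')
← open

→ stack.push(x='north')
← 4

→ maze.move(dir='north')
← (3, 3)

→ maze.sense(dir='east')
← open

→ stack.push(x='east')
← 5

→ maze.move(dir='east')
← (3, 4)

→ maze.sense(dir='east')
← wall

→ maze.sense(dir='north')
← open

→ stack.push(x='north')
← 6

→ maze.move(dir='north')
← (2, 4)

→ maze.sense(dir='east')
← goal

→ maze.move(dir='east')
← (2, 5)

Answer: (2, 5)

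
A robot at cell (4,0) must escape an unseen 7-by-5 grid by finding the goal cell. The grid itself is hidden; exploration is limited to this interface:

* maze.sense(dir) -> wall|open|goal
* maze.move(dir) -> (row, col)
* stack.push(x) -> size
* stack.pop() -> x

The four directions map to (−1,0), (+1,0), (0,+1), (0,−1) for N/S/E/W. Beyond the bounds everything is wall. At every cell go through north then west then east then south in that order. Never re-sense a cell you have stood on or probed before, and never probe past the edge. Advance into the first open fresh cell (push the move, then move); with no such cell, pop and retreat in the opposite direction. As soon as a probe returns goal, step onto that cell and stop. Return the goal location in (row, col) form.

I try maze.sense(north), : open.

I invoke stack.push(north), yielding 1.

Calling maze.move(north), and observe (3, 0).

I run maze.sense(north), and see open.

Calling stack.push(north), and observe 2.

Next I call maze.move(north), giving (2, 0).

I try maze.sense(north), and see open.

Then stack.push(north), which returns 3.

Then maze.move(north), which returns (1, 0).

I invoke maze.sense(north), and observe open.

Using stack.push(north), : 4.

I call maze.move(north), yielding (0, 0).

Next I call maze.sense(east), — result: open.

I invoke stack.push(east), → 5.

I invoke maze.move(east), and observe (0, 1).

I call maze.sense(east), : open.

I try stack.push(east), → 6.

I call maze.move(east), giving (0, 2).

I call maze.sense(east), : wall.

Using maze.sense(south), and observe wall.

I call stack.pop, yielding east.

Next I call maze.move(west), : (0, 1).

Next I call maze.sense(south), yielding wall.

I try stack.pop(), which returns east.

Invoking maze.move(west), : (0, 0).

Then stack.pop(), — result: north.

Next I call maze.move(south), → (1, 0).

I call stack.pop, and observe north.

Invoking maze.move(south), and see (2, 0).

Invoking maze.sense(east), and see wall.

Now I run stack.pop, and see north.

I invoke maze.move(south), yielding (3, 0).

Now I run maze.sense(east), — result: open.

I use stack.push(east), → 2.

I run maze.move(east), giving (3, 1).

Using maze.sense(east), giving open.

Now I run stack.push(east), giving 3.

Calling maze.move(east), and observe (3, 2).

Invoking maze.sense(north), → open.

I run stack.push(north), which returns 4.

Next I call maze.move(north), and observe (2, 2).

Calling maze.sense(east), and observe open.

I try stack.push(east), giving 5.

Invoking maze.move(east), and see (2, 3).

Now I run maze.sense(north), and see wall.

I run maze.sense(east), and see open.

I call stack.push(east), and see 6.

I run maze.move(east), yielding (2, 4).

I use maze.sense(north), and see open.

I call stack.push(north), → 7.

I try maze.move(north), and get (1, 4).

Calling maze.sense(north), yielding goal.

I invoke maze.move(north), and get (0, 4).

Answer: (0, 4)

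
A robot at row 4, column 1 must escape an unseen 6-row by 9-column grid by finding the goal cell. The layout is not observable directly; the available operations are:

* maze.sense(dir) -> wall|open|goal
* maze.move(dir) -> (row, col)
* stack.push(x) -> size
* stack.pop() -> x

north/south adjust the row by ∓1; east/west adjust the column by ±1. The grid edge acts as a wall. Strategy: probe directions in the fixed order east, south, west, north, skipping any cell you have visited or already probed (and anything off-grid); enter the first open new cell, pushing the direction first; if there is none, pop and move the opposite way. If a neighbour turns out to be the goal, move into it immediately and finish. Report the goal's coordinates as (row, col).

# 1. maze.sense(dir: east) ~> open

# 2. stack.push(x: east) ~> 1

# 3. maze.move(dir: east) ~> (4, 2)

# 4. maze.sense(dir: east) ~> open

# 5. stack.push(x: east) ~> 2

# 6. maze.move(dir: east) ~> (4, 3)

# 7. maze.sense(dir: east) ~> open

# 8. stack.push(x: east) ~> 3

# 9. maze.move(dir: east) ~> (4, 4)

# 10. maze.sense(dir: east) ~> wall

# 11. maze.sense(dir: south) ~> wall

# 12. maze.sense(dir: north) ~> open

# 13. stack.push(x: north) ~> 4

# 14. maze.move(dir: north) ~> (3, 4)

# 15. maze.sense(dir: east) ~> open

# 16. stack.push(x: east) ~> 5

# 17. maze.move(dir: east) ~> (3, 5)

# 18. maze.sense(dir: east) ~> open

# 19. stack.push(x: east) ~> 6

# 20. maze.move(dir: east) ~> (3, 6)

# 21. maze.sense(dir: east) ~> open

# 22. stack.push(x: east) ~> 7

# 23. maze.move(dir: east) ~> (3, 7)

# 24. maze.sense(dir: east) ~> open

# 25. stack.push(x: east) ~> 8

# 26. maze.move(dir: east) ~> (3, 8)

# 27. maze.sense(dir: south) ~> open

# 28. stack.push(x: south) ~> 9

# 29. maze.move(dir: south) ~> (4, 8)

# 30. maze.sense(dir: south) ~> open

# 31. stack.push(x: south) ~> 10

# 32. maze.move(dir: south) ~> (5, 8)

# 33. maze.sense(dir: west) ~> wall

# 34. stack.pop() ~> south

# 35. maze.move(dir: north) ~> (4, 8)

# 36. maze.sense(dir: west) ~> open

# 37. stack.push(x: west) ~> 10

# 38. maze.move(dir: west) ~> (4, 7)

# 39. maze.sense(dir: west) ~> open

# 40. stack.push(x: west) ~> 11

# 41. maze.move(dir: west) ~> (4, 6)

# 42. maze.sense(dir: south) ~> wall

# 43. stack.pop() ~> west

# 44. maze.move(dir: east) ~> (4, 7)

# 45. stack.pop() ~> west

# 46. maze.move(dir: east) ~> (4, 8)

# 47. stack.pop() ~> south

# 48. maze.move(dir: north) ~> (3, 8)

# 49. maze.sense(dir: north) ~> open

# 50. stack.push(x: north) ~> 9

# 51. maze.move(dir: north) ~> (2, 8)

# 52. maze.sense(dir: west) ~> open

# 53. stack.push(x: west) ~> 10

# 54. maze.move(dir: west) ~> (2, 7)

# 55. maze.sense(dir: west) ~> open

# 56. stack.push(x: west) ~> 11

# 57. maze.move(dir: west) ~> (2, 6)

# 58. maze.sense(dir: west) ~> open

# 59. stack.push(x: west) ~> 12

# 60. maze.move(dir: west) ~> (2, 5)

# 61. maze.sense(dir: west) ~> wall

# 62. maze.sense(dir: north) ~> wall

# 63. stack.pop() ~> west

# 64. maze.move(dir: east) ~> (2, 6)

# 65. maze.sense(dir: north) ~> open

# 66. stack.push(x: north) ~> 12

# 67. maze.move(dir: north) ~> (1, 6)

# 68. maze.sense(dir: east) ~> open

# 69. stack.push(x: east) ~> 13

# 70. maze.move(dir: east) ~> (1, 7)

# 71. maze.sense(dir: east) ~> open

# 72. stack.push(x: east) ~> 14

# 73. maze.move(dir: east) ~> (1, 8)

# 74. maze.sense(dir: north) ~> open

# 75. stack.push(x: north) ~> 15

# 76. maze.move(dir: north) ~> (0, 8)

# 77. maze.sense(dir: west) ~> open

# 78. stack.push(x: west) ~> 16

# 79. maze.move(dir: west) ~> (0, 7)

# 80. maze.sense(dir: west) ~> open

# 81. stack.push(x: west) ~> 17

# 82. maze.move(dir: west) ~> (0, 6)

# 83. maze.sense(dir: west) ~> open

# 84. stack.push(x: west) ~> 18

# 85. maze.move(dir: west) ~> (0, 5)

# 86. maze.sense(dir: west) ~> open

# 87. stack.push(x: west) ~> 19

# 88. maze.move(dir: west) ~> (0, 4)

# 89. maze.sense(dir: south) ~> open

# 90. stack.push(x: south) ~> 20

# 91. maze.move(dir: south) ~> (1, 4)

# 92. maze.sense(dir: west) ~> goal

# 93. maze.move(dir: west) ~> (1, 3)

Answer: (1, 3)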